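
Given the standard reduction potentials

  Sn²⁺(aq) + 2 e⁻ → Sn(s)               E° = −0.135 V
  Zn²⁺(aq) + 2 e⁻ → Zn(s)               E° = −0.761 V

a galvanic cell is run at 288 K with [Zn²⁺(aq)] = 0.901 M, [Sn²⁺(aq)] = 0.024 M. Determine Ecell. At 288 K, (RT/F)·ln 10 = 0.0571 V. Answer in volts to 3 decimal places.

Sn²⁺/Sn is reduced (cathode, E° = −0.135 V) and Zn²⁺/Zn is oxidized (anode).
The standard potential is −0.135 − (−0.761) = +0.626 V and the balanced reaction transfers n = 2 electrons.
Balancing gives Sn²⁺(aq) + Zn(s) → Sn(s) + Zn²⁺(aq); hence Q = [Zn²⁺(aq)] / [Sn²⁺(aq)] = 37.5 (log Q = 1.575).
Applying E = E° − (RT ln10/nF)·log Q gives +0.626 − (0.0571/2)(1.575) = +0.581 V.

+0.581 V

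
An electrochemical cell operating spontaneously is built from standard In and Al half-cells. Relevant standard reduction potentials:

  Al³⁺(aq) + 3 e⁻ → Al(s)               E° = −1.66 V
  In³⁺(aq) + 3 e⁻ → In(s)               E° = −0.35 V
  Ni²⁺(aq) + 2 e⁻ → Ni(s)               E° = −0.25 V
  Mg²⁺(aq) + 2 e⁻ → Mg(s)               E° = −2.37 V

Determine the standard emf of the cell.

+1.31 V

Of the two couples in this cell, the one with the more positive reduction potential is reduced at the cathode: here that is In³⁺/In (−0.35 V); Al³⁺/Al (−1.66 V) is the anode.
E°cell = E°(cathode) − E°(anode) = −0.35 − (−1.66) = +1.31 V.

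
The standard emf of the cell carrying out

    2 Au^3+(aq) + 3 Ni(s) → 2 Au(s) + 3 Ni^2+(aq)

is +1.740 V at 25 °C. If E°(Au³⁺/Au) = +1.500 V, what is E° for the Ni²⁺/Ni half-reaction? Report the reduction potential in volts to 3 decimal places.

In the reaction as written the Au³⁺/Au couple is reduced (cathode) and Ni²⁺/Ni is oxidized (anode), so E°cell = E°(Au³⁺/Au) − E°(Ni²⁺/Ni).
E°(Ni²⁺/Ni) = E°(cathode) − E°cell = +1.500 − (+1.740) = −0.240 V.

−0.240 V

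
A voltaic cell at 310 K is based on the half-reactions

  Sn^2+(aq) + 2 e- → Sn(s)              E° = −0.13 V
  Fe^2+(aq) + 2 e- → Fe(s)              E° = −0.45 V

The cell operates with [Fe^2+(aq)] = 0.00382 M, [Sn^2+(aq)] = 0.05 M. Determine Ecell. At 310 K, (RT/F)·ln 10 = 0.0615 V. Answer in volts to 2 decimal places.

The Sn²⁺/Sn couple has the more positive E°, so it is the cathode; Fe²⁺/Fe is the anode.
The standard potential is −0.13 − (−0.45) = +0.32 V and the balanced reaction transfers n = 2 electrons.
For the overall reaction Sn^2+(aq) + Fe(s) → Sn(s) + Fe^2+(aq), Q = [Fe^2+(aq)] / [Sn^2+(aq)] = 0.0764, giving log Q = −1.117.
Applying E = E° − (RT ln10/nF)·log Q gives +0.32 − (0.0615/2)(−1.117) = +0.35 V.

+0.35 V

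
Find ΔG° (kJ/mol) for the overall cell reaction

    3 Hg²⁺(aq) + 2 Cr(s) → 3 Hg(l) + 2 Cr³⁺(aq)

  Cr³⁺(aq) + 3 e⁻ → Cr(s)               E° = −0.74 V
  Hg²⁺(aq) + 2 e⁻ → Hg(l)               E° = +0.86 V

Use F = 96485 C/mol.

In the reaction as written Hg²⁺(aq) is reduced, so the Hg²⁺/Hg couple is the cathode and Cr³⁺/Cr is the anode.
E°cell = +0.86 − (−0.74) = +1.60 V; balancing electrons gives n = 6.
ΔG° = −nFE°cell = −(6)(96485)(+1.60) J/mol = −926 kJ/mol.

−926 kJ/mol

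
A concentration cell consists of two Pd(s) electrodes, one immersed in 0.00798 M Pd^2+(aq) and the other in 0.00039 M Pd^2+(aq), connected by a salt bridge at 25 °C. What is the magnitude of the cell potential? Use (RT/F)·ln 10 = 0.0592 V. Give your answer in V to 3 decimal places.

0.039 V

For a concentration cell E°cell = 0, since both electrodes use the same couple.
The compartment with the higher Pd^2+(aq) concentration (0.00798 M) acts as the cathode; ions are reduced there and produced at the dilute (0.00039 M) anode.
With n = 2, Ecell = −(0.0592/2)·log([dilute]/[conc]) = −(0.0592/2)·log(0.00039/0.00798) = +0.039 V.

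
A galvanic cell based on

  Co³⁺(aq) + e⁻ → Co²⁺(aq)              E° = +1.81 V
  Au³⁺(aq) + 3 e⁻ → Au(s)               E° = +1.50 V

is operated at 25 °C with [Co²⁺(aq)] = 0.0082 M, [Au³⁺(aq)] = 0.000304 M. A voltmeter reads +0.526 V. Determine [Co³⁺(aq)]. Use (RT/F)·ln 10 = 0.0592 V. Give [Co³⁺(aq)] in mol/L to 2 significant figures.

Co³⁺/Co²⁺ is the cathode (higher E°); E°cell = +1.81 − (+1.50) = +0.31 V with n = 3.
From the Nernst equation, log Q = n(E° − E)/0.0592 = 3·(+0.31 − (+0.526))/0.0592 = −10.946.
For 3 Co³⁺(aq) + Au(s) → 3 Co²⁺(aq) + Au³⁺(aq), the reaction quotient is Q = ([Co²⁺(aq)]^3·[Au³⁺(aq)]) / [Co³⁺(aq)]^3.
Substituting the known concentrations and solving, log [Co³⁺(aq)] = 0.390 and [Co³⁺(aq)] = 2.5 M.

2.5 M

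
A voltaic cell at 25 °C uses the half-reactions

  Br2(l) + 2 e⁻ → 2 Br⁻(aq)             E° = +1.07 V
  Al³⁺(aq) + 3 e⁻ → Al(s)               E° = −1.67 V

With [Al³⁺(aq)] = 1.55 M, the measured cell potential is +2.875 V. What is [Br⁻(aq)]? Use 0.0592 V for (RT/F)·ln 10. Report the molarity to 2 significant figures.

0.0045 M

The Br₂/Br⁻ couple has the larger reduction potential, so it is the cathode: E°cell = +1.07 − (−1.67) = +2.74 V and n = 6.
Rearranging E = E° − (0.0592/n)·log Q gives log Q = 6(+2.74 − (+2.875))/0.0592 = −13.682.
Balancing electrons gives 3 Br2(l) + 2 Al(s) → 6 Br⁻(aq) + 2 Al³⁺(aq); thus Q = [Br⁻(aq)]^6·[Al³⁺(aq)]^2.
Solving for the unknown gives log [Br⁻(aq)] = −2.344, so [Br⁻(aq)] ≈ 0.0045 M.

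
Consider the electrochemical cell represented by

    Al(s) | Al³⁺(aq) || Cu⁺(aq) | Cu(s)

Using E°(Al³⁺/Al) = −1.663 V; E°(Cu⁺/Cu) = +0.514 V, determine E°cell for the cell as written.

+2.177 V

By convention the left-hand electrode in cell notation is the anode (oxidation) and the right-hand electrode is the cathode (reduction).
E°cell = E°(right) − E°(left) = +0.514 − (−1.663) = +2.177 V.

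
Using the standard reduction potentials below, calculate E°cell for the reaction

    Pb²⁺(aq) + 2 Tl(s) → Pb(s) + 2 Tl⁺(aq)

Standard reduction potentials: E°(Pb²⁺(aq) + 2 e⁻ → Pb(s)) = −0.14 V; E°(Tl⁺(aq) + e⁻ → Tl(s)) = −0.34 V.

+0.20 V

Pb²⁺(aq) gains electrons, so the Pb²⁺/Pb couple is the cathode; the Tl⁺/Tl couple is the anode.
E°cell = E°(cathode) − E°(anode) = −0.14 − (−0.34) = +0.20 V.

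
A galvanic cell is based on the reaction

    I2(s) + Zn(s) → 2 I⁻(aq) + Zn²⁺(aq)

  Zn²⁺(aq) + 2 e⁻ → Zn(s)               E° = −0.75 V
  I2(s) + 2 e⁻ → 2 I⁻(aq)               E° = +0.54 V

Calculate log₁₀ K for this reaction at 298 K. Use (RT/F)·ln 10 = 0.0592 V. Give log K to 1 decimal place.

The I₂/I⁻ couple is reduced (cathode); E°cell = +0.54 − (−0.75) = +1.29 V with n = 2.
At equilibrium E = 0, so log K = nE°cell / 0.0592 = (2)(+1.29) / 0.0592 = 43.6.

log K = 43.6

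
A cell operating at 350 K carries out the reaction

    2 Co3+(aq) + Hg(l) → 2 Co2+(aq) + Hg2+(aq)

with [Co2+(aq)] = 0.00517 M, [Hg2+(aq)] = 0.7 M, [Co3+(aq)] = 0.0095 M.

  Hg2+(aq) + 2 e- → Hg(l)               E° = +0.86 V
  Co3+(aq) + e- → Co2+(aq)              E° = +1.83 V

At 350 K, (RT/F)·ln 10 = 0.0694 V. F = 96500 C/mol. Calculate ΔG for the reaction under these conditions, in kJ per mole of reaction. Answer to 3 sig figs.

The standard cell potential is +1.83 − (+0.86) = +0.97 V, with n = 2 electrons in the balanced equation.
Here Q = ([Co2+(aq)]^2·[Hg2+(aq)]) / [Co3+(aq)]^2 = 0.207 (log Q = −0.683), giving E = +0.97 − (0.0694/2)·(−0.683) = +0.9937 V.
Finally ΔG = −nFE = −(2)(96500 C/mol)(+0.9937 V) = −192 kJ/mol.

−192 kJ/mol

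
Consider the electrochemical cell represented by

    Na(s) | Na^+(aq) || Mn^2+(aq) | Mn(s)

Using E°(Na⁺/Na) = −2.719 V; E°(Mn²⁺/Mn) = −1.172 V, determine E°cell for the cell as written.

+1.547 V

By convention the left-hand electrode in cell notation is the anode (oxidation) and the right-hand electrode is the cathode (reduction).
E°cell = E°(right) − E°(left) = −1.172 − (−2.719) = +1.547 V.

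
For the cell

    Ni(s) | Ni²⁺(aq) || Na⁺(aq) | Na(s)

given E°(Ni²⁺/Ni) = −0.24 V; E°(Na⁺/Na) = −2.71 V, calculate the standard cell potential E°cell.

−2.47 V

By convention the left-hand electrode in cell notation is the anode (oxidation) and the right-hand electrode is the cathode (reduction).
E°cell = E°(right) − E°(left) = −2.71 − (−0.24) = −2.47 V.
The negative sign shows that, as written, the cell would require an external voltage to drive the reaction.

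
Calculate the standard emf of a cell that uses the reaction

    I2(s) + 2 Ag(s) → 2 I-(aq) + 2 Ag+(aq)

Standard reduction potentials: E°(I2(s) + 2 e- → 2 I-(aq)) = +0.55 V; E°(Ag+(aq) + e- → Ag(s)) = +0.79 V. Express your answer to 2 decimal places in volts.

−0.24 V

In the reaction as written, I2(s) is reduced (cathode) and Ag+(aq) is produced by oxidation at the anode.
E°cell = E°(cathode) − E°(anode) = +0.55 − (+0.79) = −0.24 V.
The negative E°cell means the reaction is non-spontaneous in the direction written.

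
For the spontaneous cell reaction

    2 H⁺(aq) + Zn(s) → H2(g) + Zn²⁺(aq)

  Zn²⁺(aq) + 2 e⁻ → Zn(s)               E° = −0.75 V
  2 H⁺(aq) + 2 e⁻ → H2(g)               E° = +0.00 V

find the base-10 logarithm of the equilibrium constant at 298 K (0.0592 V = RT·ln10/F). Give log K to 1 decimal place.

The 2H⁺/H₂ couple is reduced (cathode); E°cell = +0.00 − (−0.75) = +0.75 V with n = 2.
At equilibrium E = 0, so log K = nE°cell / 0.0592 = (2)(+0.75) / 0.0592 = 25.3.

log K = 25.3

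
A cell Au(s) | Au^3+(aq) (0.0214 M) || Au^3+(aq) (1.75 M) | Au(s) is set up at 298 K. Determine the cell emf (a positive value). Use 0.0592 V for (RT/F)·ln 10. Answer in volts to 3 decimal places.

0.038 V

For a concentration cell E°cell = 0, since both electrodes use the same couple.
The compartment with the higher Au^3+(aq) concentration (1.75 M) acts as the cathode; ions are reduced there and produced at the dilute (0.0214 M) anode.
With n = 3, Ecell = −(0.0592/3)·log([dilute]/[conc]) = −(0.0592/3)·log(0.0214/1.75) = +0.038 V.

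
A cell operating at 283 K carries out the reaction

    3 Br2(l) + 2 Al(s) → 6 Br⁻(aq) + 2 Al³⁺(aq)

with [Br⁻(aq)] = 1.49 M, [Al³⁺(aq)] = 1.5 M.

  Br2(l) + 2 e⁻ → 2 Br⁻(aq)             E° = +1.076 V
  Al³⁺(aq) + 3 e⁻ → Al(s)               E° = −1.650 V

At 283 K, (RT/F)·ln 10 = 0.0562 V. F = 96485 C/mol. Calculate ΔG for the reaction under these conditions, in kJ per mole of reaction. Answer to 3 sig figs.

The standard cell potential is +1.076 − (−1.650) = +2.726 V, with n = 6 electrons in the balanced equation.
Here Q = [Br⁻(aq)]^6·[Al³⁺(aq)]^2 = 24.6 (log Q = 1.391), giving E = +2.726 − (0.0562/6)·(1.391) = +2.7130 V.
Then ΔG = −nFE = −6 × 96485 × +2.7130 J/mol = −1570 kJ/mol.

−1570 kJ/mol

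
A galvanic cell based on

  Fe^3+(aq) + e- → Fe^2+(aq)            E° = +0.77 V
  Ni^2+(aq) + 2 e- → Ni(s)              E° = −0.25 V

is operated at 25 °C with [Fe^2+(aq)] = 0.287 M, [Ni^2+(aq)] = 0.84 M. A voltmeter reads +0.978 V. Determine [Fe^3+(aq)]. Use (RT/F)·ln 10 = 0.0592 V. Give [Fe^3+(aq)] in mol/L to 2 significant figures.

0.051 M

With Fe³⁺/Fe²⁺ at the cathode and Ni²⁺/Ni at the anode, E°cell = +0.77 − (−0.25) = +1.02 V (n = 2).
Rearranging E = E° − (0.0592/n)·log Q gives log Q = 2(+1.02 − (+0.978))/0.0592 = 1.419.
Balancing electrons gives 2 Fe^3+(aq) + Ni(s) → 2 Fe^2+(aq) + Ni^2+(aq); thus Q = ([Fe^2+(aq)]^2·[Ni^2+(aq)]) / [Fe^3+(aq)]^2.
Isolating [Fe^3+(aq)] in Q = 10^{1.419} yields log [Fe^3+(aq)] = −1.289, i.e. 0.051 M.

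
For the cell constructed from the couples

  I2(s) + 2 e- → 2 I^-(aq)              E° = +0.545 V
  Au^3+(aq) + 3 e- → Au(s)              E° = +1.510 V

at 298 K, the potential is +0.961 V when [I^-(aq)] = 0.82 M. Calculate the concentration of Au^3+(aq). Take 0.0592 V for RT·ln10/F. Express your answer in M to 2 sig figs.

1.1 M

The Au³⁺/Au couple has the larger reduction potential, so it is the cathode: E°cell = +1.510 − (+0.545) = +0.965 V and n = 6.
Since E = E° − (0.0592/n)·log Q, log Q = n(E° − E)/0.0592 = 0.405.
Balancing electrons gives 2 Au^3+(aq) + 6 I^-(aq) → 2 Au(s) + 3 I2(s); thus Q = 1 / ([Au^3+(aq)]^2·[I^-(aq)]^6).
Isolating [Au^3+(aq)] in Q = 10^{0.405} yields log [Au^3+(aq)] = 0.056, i.e. 1.1 M.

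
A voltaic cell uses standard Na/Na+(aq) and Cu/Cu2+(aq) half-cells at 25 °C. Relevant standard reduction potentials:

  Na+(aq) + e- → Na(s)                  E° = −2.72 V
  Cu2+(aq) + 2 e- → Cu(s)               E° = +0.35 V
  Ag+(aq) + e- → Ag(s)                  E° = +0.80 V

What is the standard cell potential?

+3.07 V

Of the two couples in this cell, the one with the more positive reduction potential is reduced at the cathode: here that is Cu²⁺/Cu (+0.35 V); Na⁺/Na (−2.72 V) is the anode.
E°cell = E°(cathode) − E°(anode) = +0.35 − (−2.72) = +3.07 V.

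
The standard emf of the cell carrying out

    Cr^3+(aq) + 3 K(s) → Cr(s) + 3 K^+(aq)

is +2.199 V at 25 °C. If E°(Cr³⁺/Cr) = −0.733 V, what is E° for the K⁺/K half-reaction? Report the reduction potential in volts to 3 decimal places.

In the reaction as written the Cr³⁺/Cr couple is reduced (cathode) and K⁺/K is oxidized (anode), so E°cell = E°(Cr³⁺/Cr) − E°(K⁺/K).
E°(K⁺/K) = E°(cathode) − E°cell = −0.733 − (+2.199) = −2.932 V.

−2.932 V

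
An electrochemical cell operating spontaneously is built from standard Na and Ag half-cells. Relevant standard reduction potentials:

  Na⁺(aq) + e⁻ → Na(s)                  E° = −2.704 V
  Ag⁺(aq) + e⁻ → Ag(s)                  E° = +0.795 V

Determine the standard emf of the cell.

+3.499 V

Of the two couples in this cell, the one with the more positive reduction potential is reduced at the cathode: here that is Ag⁺/Ag (+0.795 V); Na⁺/Na (−2.704 V) is the anode.
E°cell = E°(cathode) − E°(anode) = +0.795 − (−2.704) = +3.499 V.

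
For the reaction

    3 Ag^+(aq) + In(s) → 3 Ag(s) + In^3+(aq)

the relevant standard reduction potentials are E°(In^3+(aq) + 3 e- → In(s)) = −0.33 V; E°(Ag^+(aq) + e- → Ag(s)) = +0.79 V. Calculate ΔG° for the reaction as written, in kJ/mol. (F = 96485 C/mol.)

−324 kJ/mol

In the reaction as written Ag^+(aq) is reduced, so the Ag⁺/Ag couple is the cathode and In³⁺/In is the anode.
E°cell = +0.79 − (−0.33) = +1.12 V; balancing electrons gives n = 3.
ΔG° = −nFE°cell = −(3)(96485)(+1.12) J/mol = −324 kJ/mol.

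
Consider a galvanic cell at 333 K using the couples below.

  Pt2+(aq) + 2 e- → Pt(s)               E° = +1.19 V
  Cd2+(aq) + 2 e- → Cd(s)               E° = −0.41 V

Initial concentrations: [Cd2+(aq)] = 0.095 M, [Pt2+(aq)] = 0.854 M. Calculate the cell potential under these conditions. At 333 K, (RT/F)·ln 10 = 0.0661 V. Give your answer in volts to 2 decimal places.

Since E°(Pt²⁺/Pt) > E°(Cd²⁺/Cd), Pt²⁺/Pt serves as the cathode.
E°cell = E°cat − E°an = +1.19 − (−0.41) = +1.60 V; n = 2.
Balancing gives Pt2+(aq) + Cd(s) → Pt(s) + Cd2+(aq); hence Q = [Cd2+(aq)] / [Pt2+(aq)] = 0.111 (log Q = −0.954).
By the Nernst equation, E = +1.60 − (0.0661/2)·(−0.954) = +1.63 V.

+1.63 V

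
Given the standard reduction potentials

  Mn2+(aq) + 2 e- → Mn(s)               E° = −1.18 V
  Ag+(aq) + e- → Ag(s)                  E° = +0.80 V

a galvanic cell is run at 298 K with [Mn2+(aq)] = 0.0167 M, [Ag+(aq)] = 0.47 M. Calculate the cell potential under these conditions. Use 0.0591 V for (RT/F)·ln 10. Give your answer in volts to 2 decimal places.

+2.01 V

Ag⁺/Ag is reduced (cathode, E° = +0.80 V) and Mn²⁺/Mn is oxidized (anode).
E°cell = +0.80 − (−1.18) = +1.98 V, with n = 2 electrons transferred.
The balanced reaction is 2 Ag+(aq) + Mn(s) → 2 Ag(s) + Mn2+(aq), so Q = [Mn2+(aq)] / [Ag+(aq)]^2 = 0.0756 and log Q = −1.121.
By the Nernst equation, E = +1.98 − (0.0591/2)·(−1.121) = +2.01 V.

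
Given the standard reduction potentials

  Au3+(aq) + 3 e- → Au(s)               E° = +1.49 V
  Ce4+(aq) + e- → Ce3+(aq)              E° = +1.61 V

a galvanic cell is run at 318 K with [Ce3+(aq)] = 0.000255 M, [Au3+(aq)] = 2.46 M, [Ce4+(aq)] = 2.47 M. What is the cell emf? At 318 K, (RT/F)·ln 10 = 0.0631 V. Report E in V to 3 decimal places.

+0.363 V

Ce⁴⁺/Ce³⁺ is reduced (cathode, E° = +1.61 V) and Au³⁺/Au is oxidized (anode).
The standard potential is +1.61 − (+1.49) = +0.12 V and the balanced reaction transfers n = 3 electrons.
The balanced reaction is 3 Ce4+(aq) + Au(s) → 3 Ce3+(aq) + Au3+(aq), so Q = ([Ce3+(aq)]^3·[Au3+(aq)]) / [Ce4+(aq)]^3 = 2.71×10^−12 and log Q = −11.568.
Applying E = E° − (RT ln10/nF)·log Q gives +0.12 − (0.0631/3)(−11.568) = +0.363 V.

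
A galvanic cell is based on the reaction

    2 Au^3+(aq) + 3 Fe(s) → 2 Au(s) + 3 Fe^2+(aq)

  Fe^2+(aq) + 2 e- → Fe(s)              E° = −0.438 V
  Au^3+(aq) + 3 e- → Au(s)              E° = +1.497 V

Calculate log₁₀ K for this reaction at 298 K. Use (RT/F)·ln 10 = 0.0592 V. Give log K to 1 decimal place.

log K = 196.1

The Au³⁺/Au couple is reduced (cathode); E°cell = +1.497 − (−0.438) = +1.935 V with n = 6.
At equilibrium E = 0, so log K = nE°cell / 0.0592 = (6)(+1.935) / 0.0592 = 196.1.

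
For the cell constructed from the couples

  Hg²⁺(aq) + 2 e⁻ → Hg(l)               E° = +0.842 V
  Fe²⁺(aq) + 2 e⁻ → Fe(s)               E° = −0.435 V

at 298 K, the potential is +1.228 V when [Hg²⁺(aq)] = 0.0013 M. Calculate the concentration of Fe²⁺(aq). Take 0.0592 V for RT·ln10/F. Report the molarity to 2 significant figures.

0.059 M

With Hg²⁺/Hg at the cathode and Fe²⁺/Fe at the anode, E°cell = +0.842 − (−0.435) = +1.277 V (n = 2).
Rearranging E = E° − (0.0592/n)·log Q gives log Q = 2(+1.277 − (+1.228))/0.0592 = 1.655.
Balancing electrons gives Hg²⁺(aq) + Fe(s) → Hg(l) + Fe²⁺(aq); thus Q = [Fe²⁺(aq)] / [Hg²⁺(aq)].
Substituting the known concentrations and solving, log [Fe²⁺(aq)] = −1.231 and [Fe²⁺(aq)] = 0.059 M.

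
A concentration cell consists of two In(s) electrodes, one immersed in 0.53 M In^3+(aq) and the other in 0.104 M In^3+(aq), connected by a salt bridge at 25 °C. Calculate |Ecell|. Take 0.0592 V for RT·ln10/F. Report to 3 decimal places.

0.014 V

For a concentration cell E°cell = 0, since both electrodes use the same couple.
The compartment with the higher In^3+(aq) concentration (0.53 M) acts as the cathode; ions are reduced there and produced at the dilute (0.104 M) anode.
With n = 3, Ecell = −(0.0592/3)·log([dilute]/[conc]) = −(0.0592/3)·log(0.104/0.53) = +0.014 V.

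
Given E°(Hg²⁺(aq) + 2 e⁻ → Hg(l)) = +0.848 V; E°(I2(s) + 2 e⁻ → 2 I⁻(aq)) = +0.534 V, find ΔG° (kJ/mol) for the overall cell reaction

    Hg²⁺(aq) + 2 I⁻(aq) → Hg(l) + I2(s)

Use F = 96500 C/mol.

−60.6 kJ/mol

In the reaction as written Hg²⁺(aq) is reduced, so the Hg²⁺/Hg couple is the cathode and I₂/I⁻ is the anode.
E°cell = +0.848 − (+0.534) = +0.314 V; balancing electrons gives n = 2.
ΔG° = −nFE°cell = −(2)(96500)(+0.314) J/mol = −60.6 kJ/mol.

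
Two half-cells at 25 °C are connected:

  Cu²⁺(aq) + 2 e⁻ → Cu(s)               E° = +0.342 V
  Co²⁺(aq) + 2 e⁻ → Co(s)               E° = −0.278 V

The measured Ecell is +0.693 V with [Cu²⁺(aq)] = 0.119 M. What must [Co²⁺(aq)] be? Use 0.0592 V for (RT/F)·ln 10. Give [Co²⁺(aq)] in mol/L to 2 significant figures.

0.00041 M

Cu²⁺/Cu is the cathode (higher E°); E°cell = +0.342 − (−0.278) = +0.620 V with n = 2.
Rearranging E = E° − (0.0592/n)·log Q gives log Q = 2(+0.620 − (+0.693))/0.0592 = −2.466.
Balancing electrons gives Cu²⁺(aq) + Co(s) → Cu(s) + Co²⁺(aq); thus Q = [Co²⁺(aq)] / [Cu²⁺(aq)].
Solving for the unknown gives log [Co²⁺(aq)] = −3.390, so [Co²⁺(aq)] ≈ 0.00041 M.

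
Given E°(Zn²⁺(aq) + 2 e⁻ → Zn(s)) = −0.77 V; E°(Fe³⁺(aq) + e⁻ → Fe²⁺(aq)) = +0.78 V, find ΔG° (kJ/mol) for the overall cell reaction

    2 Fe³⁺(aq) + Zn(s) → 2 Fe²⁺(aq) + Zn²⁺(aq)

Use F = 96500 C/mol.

In the reaction as written Fe³⁺(aq) is reduced, so the Fe³⁺/Fe²⁺ couple is the cathode and Zn²⁺/Zn is the anode.
E°cell = +0.78 − (−0.77) = +1.55 V; balancing electrons gives n = 2.
ΔG° = −nFE°cell = −(2)(96500)(+1.55) J/mol = −299 kJ/mol.

−299 kJ/mol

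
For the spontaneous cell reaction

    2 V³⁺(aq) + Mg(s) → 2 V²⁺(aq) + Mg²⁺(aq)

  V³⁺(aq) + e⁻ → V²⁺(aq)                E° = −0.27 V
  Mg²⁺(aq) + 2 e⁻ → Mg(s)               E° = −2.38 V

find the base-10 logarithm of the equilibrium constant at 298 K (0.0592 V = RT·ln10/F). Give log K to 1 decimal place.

log K = 71.3

The V³⁺/V²⁺ couple is reduced (cathode); E°cell = −0.27 − (−2.38) = +2.11 V with n = 2.
At equilibrium E = 0, so log K = nE°cell / 0.0592 = (2)(+2.11) / 0.0592 = 71.3.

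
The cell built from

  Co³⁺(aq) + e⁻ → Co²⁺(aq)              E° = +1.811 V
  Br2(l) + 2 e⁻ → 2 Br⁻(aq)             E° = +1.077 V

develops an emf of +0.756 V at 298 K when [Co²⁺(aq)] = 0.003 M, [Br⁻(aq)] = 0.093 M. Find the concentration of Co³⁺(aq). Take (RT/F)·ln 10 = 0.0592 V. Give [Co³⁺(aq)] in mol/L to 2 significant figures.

Co³⁺/Co²⁺ is the cathode (higher E°); E°cell = +1.811 − (+1.077) = +0.734 V with n = 2.
From the Nernst equation, log Q = n(E° − E)/0.0592 = 2·(+0.734 − (+0.756))/0.0592 = −0.743.
For 2 Co³⁺(aq) + 2 Br⁻(aq) → 2 Co²⁺(aq) + Br2(l), the reaction quotient is Q = [Co²⁺(aq)]^2 / ([Co³⁺(aq)]^2·[Br⁻(aq)]^2).
Solving for the unknown gives log [Co³⁺(aq)] = −1.120, so [Co³⁺(aq)] ≈ 0.076 M.

0.076 M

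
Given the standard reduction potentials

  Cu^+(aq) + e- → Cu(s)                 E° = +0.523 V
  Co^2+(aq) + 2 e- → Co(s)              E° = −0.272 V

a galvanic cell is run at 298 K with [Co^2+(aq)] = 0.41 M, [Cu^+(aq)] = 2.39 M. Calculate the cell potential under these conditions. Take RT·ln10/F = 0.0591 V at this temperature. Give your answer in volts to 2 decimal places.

The Cu⁺/Cu couple has the more positive E°, so it is the cathode; Co²⁺/Co is the anode.
The standard potential is +0.523 − (−0.272) = +0.795 V and the balanced reaction transfers n = 2 electrons.
The balanced reaction is 2 Cu^+(aq) + Co(s) → 2 Cu(s) + Co^2+(aq), so Q = [Co^2+(aq)] / [Cu^+(aq)]^2 = 0.0718 and log Q = −1.144.
By the Nernst equation, E = +0.795 − (0.0591/2)·(−1.144) = +0.83 V.

+0.83 V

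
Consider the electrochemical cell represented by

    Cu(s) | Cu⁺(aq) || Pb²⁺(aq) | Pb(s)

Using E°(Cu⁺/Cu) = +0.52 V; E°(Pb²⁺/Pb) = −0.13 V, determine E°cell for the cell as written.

By convention the left-hand electrode in cell notation is the anode (oxidation) and the right-hand electrode is the cathode (reduction).
E°cell = E°(right) − E°(left) = −0.13 − (+0.52) = −0.65 V.
The negative sign shows that, as written, the cell would require an external voltage to drive the reaction.

−0.65 V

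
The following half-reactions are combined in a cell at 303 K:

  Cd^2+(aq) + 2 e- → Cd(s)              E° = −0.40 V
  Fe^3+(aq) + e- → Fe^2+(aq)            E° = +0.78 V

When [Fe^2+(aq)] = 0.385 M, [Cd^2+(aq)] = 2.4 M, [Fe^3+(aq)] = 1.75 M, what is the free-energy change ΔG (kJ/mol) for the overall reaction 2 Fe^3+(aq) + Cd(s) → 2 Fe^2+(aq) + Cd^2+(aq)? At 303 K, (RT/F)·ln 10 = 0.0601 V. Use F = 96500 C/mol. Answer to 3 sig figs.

E°cell = +0.78 − (−0.40) = +1.18 V; the balanced reaction transfers n = 2 electrons.
The reaction quotient is ([Fe^2+(aq)]^2·[Cd^2+(aq)]) / [Fe^3+(aq)]^2 = 0.116; by Nernst, E = +1.18 − (0.0601/2)(−0.935) = +1.2081 V.
Finally ΔG = −nFE = −(2)(96500 C/mol)(+1.2081 V) = −233 kJ/mol.

−233 kJ/mol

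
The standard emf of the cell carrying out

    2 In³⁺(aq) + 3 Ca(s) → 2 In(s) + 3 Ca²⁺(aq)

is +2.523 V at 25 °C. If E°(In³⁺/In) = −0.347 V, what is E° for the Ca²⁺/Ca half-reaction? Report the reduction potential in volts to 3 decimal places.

In the reaction as written the In³⁺/In couple is reduced (cathode) and Ca²⁺/Ca is oxidized (anode), so E°cell = E°(In³⁺/In) − E°(Ca²⁺/Ca).
E°(Ca²⁺/Ca) = E°(cathode) − E°cell = −0.347 − (+2.523) = −2.870 V.

−2.870 V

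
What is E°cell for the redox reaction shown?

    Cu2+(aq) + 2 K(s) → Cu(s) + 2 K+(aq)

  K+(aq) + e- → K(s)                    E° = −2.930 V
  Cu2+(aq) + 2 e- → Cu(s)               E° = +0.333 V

In the reaction as written, Cu2+(aq) is reduced (cathode) and K+(aq) is produced by oxidation at the anode.
E°cell = E°(cathode) − E°(anode) = +0.333 − (−2.930) = +3.263 V.

+3.263 V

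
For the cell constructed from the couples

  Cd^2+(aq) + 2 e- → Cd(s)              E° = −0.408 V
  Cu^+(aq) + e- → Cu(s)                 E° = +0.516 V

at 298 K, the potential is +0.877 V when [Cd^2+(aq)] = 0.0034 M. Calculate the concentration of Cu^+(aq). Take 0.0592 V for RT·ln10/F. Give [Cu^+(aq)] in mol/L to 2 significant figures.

Cu⁺/Cu is the cathode (higher E°); E°cell = +0.516 − (−0.408) = +0.924 V with n = 2.
From the Nernst equation, log Q = n(E° − E)/0.0592 = 2·(+0.924 − (+0.877))/0.0592 = 1.588.
Balancing electrons gives 2 Cu^+(aq) + Cd(s) → 2 Cu(s) + Cd^2+(aq); thus Q = [Cd^2+(aq)] / [Cu^+(aq)]^2.
Isolating [Cu^+(aq)] in Q = 10^{1.588} yields log [Cu^+(aq)] = −2.028, i.e. 0.0094 M.

0.0094 M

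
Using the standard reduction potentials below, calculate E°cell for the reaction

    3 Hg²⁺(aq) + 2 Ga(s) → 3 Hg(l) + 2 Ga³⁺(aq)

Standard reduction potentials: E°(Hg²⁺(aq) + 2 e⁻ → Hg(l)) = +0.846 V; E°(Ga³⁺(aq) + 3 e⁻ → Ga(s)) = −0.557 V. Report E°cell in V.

In the reaction as written, Hg²⁺(aq) is reduced (cathode) and Ga³⁺(aq) is produced by oxidation at the anode.
E°cell = E°(cathode) − E°(anode) = +0.846 − (−0.557) = +1.403 V.

+1.403 V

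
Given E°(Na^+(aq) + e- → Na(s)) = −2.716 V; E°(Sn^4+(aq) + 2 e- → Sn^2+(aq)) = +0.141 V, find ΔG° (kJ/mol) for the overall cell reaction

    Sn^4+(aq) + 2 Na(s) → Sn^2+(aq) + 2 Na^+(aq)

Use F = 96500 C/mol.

In the reaction as written Sn^4+(aq) is reduced, so the Sn⁴⁺/Sn²⁺ couple is the cathode and Na⁺/Na is the anode.
E°cell = +0.141 − (−2.716) = +2.857 V; balancing electrons gives n = 2.
ΔG° = −nFE°cell = −(2)(96500)(+2.857) J/mol = −551 kJ/mol.

−551 kJ/mol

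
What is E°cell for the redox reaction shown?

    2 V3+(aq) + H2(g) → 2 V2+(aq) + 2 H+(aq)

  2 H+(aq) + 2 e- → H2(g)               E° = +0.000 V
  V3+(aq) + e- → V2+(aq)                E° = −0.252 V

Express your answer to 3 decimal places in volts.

−0.252 V

In the reaction as written, V3+(aq) is reduced (cathode) and H+(aq) is produced by oxidation at the anode.
E°cell = E°(cathode) − E°(anode) = −0.252 − (+0.000) = −0.252 V.
The negative E°cell means the reaction is non-spontaneous in the direction written.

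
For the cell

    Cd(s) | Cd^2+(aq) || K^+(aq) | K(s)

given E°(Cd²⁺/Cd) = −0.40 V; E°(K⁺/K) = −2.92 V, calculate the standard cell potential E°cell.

−2.52 V

By convention the left-hand electrode in cell notation is the anode (oxidation) and the right-hand electrode is the cathode (reduction).
E°cell = E°(right) − E°(left) = −2.92 − (−0.40) = −2.52 V.
The negative sign shows that, as written, the cell would require an external voltage to drive the reaction.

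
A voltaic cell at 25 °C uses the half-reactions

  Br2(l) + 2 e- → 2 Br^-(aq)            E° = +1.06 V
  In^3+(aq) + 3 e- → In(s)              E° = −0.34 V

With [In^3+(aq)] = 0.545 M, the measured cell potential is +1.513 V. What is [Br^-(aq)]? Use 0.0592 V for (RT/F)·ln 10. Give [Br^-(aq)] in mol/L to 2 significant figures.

Br₂/Br⁻ is the cathode (higher E°); E°cell = +1.06 − (−0.34) = +1.40 V with n = 6.
Since E = E° − (0.0592/n)·log Q, log Q = n(E° − E)/0.0592 = −11.453.
For 3 Br2(l) + 2 In(s) → 6 Br^-(aq) + 2 In^3+(aq), the reaction quotient is Q = [Br^-(aq)]^6·[In^3+(aq)]^2.
Solving for the unknown gives log [Br^-(aq)] = −1.821, so [Br^-(aq)] ≈ 0.015 M.

0.015 M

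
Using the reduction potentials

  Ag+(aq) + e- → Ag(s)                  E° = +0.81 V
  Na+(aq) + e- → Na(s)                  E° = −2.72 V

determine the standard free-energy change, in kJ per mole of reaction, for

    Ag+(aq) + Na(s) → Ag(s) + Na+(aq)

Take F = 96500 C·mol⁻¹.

In the reaction as written Ag+(aq) is reduced, so the Ag⁺/Ag couple is the cathode and Na⁺/Na is the anode.
E°cell = +0.81 − (−2.72) = +3.53 V; balancing electrons gives n = 1.
ΔG° = −nFE°cell = −(1)(96500)(+3.53) J/mol = −341 kJ/mol.

−341 kJ/mol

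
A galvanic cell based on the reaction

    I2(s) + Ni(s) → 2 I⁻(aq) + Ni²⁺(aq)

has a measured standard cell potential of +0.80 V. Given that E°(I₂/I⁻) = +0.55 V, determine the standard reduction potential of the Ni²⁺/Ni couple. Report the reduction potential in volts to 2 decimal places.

In the reaction as written the I₂/I⁻ couple is reduced (cathode) and Ni²⁺/Ni is oxidized (anode), so E°cell = E°(I₂/I⁻) − E°(Ni²⁺/Ni).
E°(Ni²⁺/Ni) = E°(cathode) − E°cell = +0.55 − (+0.80) = −0.25 V.

−0.25 V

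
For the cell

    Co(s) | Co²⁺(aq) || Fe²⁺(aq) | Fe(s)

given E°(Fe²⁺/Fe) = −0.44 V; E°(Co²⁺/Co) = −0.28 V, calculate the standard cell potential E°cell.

−0.16 V

By convention the left-hand electrode in cell notation is the anode (oxidation) and the right-hand electrode is the cathode (reduction).
E°cell = E°(right) − E°(left) = −0.44 − (−0.28) = −0.16 V.
The negative sign shows that, as written, the cell would require an external voltage to drive the reaction.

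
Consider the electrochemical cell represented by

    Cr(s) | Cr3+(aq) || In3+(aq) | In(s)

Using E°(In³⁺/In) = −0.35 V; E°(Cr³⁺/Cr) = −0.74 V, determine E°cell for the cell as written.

By convention the left-hand electrode in cell notation is the anode (oxidation) and the right-hand electrode is the cathode (reduction).
E°cell = E°(right) − E°(left) = −0.35 − (−0.74) = +0.39 V.

+0.39 V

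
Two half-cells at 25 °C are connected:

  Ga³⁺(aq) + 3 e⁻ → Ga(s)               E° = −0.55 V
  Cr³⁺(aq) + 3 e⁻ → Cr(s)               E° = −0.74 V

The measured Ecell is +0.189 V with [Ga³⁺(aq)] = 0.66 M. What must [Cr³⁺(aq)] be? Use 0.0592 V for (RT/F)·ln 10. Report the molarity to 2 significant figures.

0.74 M

The Ga³⁺/Ga couple has the larger reduction potential, so it is the cathode: E°cell = −0.55 − (−0.74) = +0.19 V and n = 3.
From the Nernst equation, log Q = n(E° − E)/0.0592 = 3·(+0.19 − (+0.189))/0.0592 = 0.051.
Balancing electrons gives Ga³⁺(aq) + Cr(s) → Ga(s) + Cr³⁺(aq); thus Q = [Cr³⁺(aq)] / [Ga³⁺(aq)].
Substituting the known concentrations and solving, log [Cr³⁺(aq)] = −0.129 and [Cr³⁺(aq)] = 0.74 M.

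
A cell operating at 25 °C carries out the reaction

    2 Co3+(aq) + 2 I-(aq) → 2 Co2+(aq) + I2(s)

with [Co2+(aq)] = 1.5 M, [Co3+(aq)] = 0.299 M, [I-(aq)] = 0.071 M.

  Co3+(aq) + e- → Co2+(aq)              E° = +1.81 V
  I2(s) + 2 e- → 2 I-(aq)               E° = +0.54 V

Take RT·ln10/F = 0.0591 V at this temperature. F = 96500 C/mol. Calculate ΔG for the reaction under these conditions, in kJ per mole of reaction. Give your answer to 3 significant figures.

−224 kJ/mol

The standard cell potential is +1.81 − (+0.54) = +1.27 V, with n = 2 electrons in the balanced equation.
The reaction quotient is [Co2+(aq)]^2 / ([Co3+(aq)]^2·[I-(aq)]^2) = 4.99×10^3; by Nernst, E = +1.27 − (0.0591/2)(3.698) = +1.1607 V.
Finally ΔG = −nFE = −(2)(96500 C/mol)(+1.1607 V) = −224 kJ/mol.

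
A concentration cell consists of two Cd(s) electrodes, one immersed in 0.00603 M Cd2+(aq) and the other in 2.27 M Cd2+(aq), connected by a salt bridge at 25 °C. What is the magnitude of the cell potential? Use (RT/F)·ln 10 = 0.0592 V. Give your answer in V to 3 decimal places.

For a concentration cell E°cell = 0, since both electrodes use the same couple.
The compartment with the higher Cd2+(aq) concentration (2.27 M) acts as the cathode; ions are reduced there and produced at the dilute (0.00603 M) anode.
With n = 2, Ecell = −(0.0592/2)·log([dilute]/[conc]) = −(0.0592/2)·log(0.00603/2.27) = +0.076 V.

0.076 V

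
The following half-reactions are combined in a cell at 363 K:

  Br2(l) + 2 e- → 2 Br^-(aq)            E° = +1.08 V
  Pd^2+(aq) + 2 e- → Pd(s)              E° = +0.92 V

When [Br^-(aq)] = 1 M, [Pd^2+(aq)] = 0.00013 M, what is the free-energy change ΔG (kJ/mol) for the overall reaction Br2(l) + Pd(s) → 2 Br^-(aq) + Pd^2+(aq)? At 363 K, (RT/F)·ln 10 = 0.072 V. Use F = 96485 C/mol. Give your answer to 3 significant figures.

E°cell = +1.08 − (+0.92) = +0.16 V; the balanced reaction transfers n = 2 electrons.
Q = [Br^-(aq)]^2·[Pd^2+(aq)] = 0.00013, so log Q = −3.886 and E = +0.16 − (0.072/2)(−3.886) = +0.2999 V.
Finally ΔG = −nFE = −(2)(96485 C/mol)(+0.2999 V) = −57.9 kJ/mol.

−57.9 kJ/mol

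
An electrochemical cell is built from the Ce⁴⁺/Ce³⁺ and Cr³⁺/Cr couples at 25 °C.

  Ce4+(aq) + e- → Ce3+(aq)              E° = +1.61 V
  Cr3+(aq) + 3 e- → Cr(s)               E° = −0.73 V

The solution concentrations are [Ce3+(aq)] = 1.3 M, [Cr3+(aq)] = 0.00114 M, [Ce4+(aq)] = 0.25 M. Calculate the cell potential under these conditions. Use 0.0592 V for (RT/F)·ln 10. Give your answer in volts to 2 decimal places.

Since E°(Ce⁴⁺/Ce³⁺) > E°(Cr³⁺/Cr), Ce⁴⁺/Ce³⁺ serves as the cathode.
E°cell = +1.61 − (−0.73) = +2.34 V, with n = 3 electrons transferred.
For the overall reaction 3 Ce4+(aq) + Cr(s) → 3 Ce3+(aq) + Cr3+(aq), Q = ([Ce3+(aq)]^3·[Cr3+(aq)]) / [Ce4+(aq)]^3 = 0.16, giving log Q = −0.795.
By the Nernst equation, E = +2.34 − (0.0592/3)·(−0.795) = +2.36 V.

+2.36 V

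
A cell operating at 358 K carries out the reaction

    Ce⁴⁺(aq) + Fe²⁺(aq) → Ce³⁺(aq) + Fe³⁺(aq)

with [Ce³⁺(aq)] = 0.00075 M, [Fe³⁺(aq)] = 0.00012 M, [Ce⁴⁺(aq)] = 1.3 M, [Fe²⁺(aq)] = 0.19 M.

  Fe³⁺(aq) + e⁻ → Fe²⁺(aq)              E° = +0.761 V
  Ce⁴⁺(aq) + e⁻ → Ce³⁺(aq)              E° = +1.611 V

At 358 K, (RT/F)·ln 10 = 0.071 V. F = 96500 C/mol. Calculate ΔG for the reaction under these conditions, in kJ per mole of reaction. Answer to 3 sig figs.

−126 kJ/mol

With Ce⁴⁺/Ce³⁺ reduced at the cathode, E°cell = +1.611 − (+0.761) = +0.850 V and n = 1.
The reaction quotient is ([Ce³⁺(aq)]·[Fe³⁺(aq)]) / ([Ce⁴⁺(aq)]·[Fe²⁺(aq)]) = 3.64×10^−7; by Nernst, E = +0.850 − (0.071/1)(−6.438) = +1.3071 V.
Then ΔG = −nFE = −1 × 96500 × +1.3071 J/mol = −126 kJ/mol.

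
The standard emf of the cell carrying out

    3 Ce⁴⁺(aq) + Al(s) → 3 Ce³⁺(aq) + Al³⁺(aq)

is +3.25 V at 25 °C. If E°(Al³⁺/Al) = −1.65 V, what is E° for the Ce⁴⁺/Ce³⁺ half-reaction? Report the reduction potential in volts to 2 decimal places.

+1.60 V

In the reaction as written the Ce⁴⁺/Ce³⁺ couple is reduced (cathode) and Al³⁺/Al is oxidized (anode), so E°cell = E°(Ce⁴⁺/Ce³⁺) − E°(Al³⁺/Al).
E°(Ce⁴⁺/Ce³⁺) = E°cell + E°(anode) = +3.25 + (−1.65) = +1.60 V.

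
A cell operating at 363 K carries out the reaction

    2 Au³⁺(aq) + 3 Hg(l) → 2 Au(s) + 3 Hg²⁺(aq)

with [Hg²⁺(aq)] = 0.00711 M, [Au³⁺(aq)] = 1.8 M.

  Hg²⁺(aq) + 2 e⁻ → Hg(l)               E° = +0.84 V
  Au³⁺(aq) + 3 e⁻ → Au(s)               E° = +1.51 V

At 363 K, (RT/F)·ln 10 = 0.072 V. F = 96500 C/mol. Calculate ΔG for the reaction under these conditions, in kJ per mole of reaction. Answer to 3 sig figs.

With Au³⁺/Au reduced at the cathode, E°cell = +1.51 − (+0.84) = +0.67 V and n = 6.
Here Q = [Hg²⁺(aq)]^3 / [Au³⁺(aq)]^2 = 1.11×10^−7 (log Q = −6.955), giving E = +0.67 − (0.072/6)·(−6.955) = +0.7535 V.
Then ΔG = −nFE = −6 × 96500 × +0.7535 J/mol = −436 kJ/mol.

−436 kJ/mol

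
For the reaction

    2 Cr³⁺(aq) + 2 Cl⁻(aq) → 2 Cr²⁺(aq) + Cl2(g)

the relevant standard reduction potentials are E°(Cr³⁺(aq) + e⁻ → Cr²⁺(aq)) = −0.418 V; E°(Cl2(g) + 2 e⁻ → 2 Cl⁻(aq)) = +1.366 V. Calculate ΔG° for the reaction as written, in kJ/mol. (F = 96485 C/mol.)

+344 kJ/mol

In the reaction as written Cr³⁺(aq) is reduced, so the Cr³⁺/Cr²⁺ couple is the cathode and Cl₂/Cl⁻ is the anode.
E°cell = −0.418 − (+1.366) = −1.784 V; balancing electrons gives n = 2.
ΔG° = −nFE°cell = −(2)(96485)(−1.784) J/mol = +344 kJ/mol.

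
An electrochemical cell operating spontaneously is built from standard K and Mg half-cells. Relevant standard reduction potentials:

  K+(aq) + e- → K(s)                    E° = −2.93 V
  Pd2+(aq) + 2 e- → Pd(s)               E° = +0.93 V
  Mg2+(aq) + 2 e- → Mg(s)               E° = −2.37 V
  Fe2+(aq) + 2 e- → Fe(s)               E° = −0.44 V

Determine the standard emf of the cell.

The Mg²⁺/Mg couple has the higher E°, so Mg ion is reduced (cathode) and K is oxidized (anode).
E°cell = E°(cathode) − E°(anode) = −2.37 − (−2.93) = +0.56 V.

+0.56 V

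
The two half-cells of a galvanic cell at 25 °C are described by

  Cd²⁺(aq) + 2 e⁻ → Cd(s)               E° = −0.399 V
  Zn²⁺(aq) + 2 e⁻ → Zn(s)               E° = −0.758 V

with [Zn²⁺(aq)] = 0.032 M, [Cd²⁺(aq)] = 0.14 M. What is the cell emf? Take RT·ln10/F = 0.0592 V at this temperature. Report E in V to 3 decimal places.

The Cd²⁺/Cd couple has the more positive E°, so it is the cathode; Zn²⁺/Zn is the anode.
E°cell = −0.399 − (−0.758) = +0.359 V, with n = 2 electrons transferred.
The balanced reaction is Cd²⁺(aq) + Zn(s) → Cd(s) + Zn²⁺(aq), so Q = [Zn²⁺(aq)] / [Cd²⁺(aq)] = 0.229 and log Q = −0.641.
E = E° − (0.0592/n)·log Q = +0.359 − (0.0592/2)(−0.641) = +0.378 V.

+0.378 V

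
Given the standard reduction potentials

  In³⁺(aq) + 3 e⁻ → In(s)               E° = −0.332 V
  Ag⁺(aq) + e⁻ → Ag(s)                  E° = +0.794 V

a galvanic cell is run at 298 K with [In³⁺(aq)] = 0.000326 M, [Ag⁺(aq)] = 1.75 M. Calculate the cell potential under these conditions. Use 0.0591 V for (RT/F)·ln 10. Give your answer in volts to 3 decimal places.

+1.209 V

Since E°(Ag⁺/Ag) > E°(In³⁺/In), Ag⁺/Ag serves as the cathode.
The standard potential is +0.794 − (−0.332) = +1.126 V and the balanced reaction transfers n = 3 electrons.
The balanced reaction is 3 Ag⁺(aq) + In(s) → 3 Ag(s) + In³⁺(aq), so Q = [In³⁺(aq)] / [Ag⁺(aq)]^3 = 6.08×10^−5 and log Q = −4.216.
By the Nernst equation, E = +1.126 − (0.0591/3)·(−4.216) = +1.209 V.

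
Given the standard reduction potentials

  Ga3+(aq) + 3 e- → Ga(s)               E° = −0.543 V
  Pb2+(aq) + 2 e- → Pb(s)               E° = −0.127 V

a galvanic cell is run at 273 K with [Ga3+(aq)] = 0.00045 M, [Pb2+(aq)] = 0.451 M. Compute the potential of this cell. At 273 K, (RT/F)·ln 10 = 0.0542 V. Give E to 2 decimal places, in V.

Pb²⁺/Pb is reduced (cathode, E° = −0.127 V) and Ga³⁺/Ga is oxidized (anode).
E°cell = E°cat − E°an = −0.127 − (−0.543) = +0.416 V; n = 6.
The balanced reaction is 3 Pb2+(aq) + 2 Ga(s) → 3 Pb(s) + 2 Ga3+(aq), so Q = [Ga3+(aq)]^2 / [Pb2+(aq)]^3 = 2.21×10^−6 and log Q = −5.656.
By the Nernst equation, E = +0.416 − (0.0542/6)·(−5.656) = +0.47 V.

+0.47 V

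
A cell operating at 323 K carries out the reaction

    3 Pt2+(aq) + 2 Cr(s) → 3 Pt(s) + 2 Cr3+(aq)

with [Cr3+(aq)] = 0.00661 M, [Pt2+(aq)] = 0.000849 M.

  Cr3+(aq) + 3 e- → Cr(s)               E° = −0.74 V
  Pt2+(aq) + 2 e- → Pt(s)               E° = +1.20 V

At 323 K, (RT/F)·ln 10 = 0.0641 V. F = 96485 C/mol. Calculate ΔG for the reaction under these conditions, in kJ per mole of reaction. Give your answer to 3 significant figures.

−1090 kJ/mol

E°cell = +1.20 − (−0.74) = +1.94 V; the balanced reaction transfers n = 6 electrons.
The reaction quotient is [Cr3+(aq)]^2 / [Pt2+(aq)]^3 = 7.14×10^4; by Nernst, E = +1.94 − (0.0641/6)(4.854) = +1.8881 V.
ΔG = −nFE = −(6)(96485)(+1.8881) J/mol = −1090 kJ/mol.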